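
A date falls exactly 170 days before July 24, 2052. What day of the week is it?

Jul 24, 2052 is a Wednesday.
170 mod 7 = 2, so 170 days before a Wednesday is Wednesday − 2 = Monday.

Monday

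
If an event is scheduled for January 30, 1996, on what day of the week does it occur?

Tuesday

Doomsday rule: the anchor day for the 1900s is Wednesday. For year 96: 96÷12 = 8 r 0, and 0÷4 = 0, so 8+0+0 = 8.
Wednesday + 8 ≡ Thursday — that's 1996's doomsday.
In January the doomsday date is Jan 4 (1996 is a leap year (divisible by 4)).
Jan 30 is 26 days after Jan 4; 26 mod 7 = 5, so Thursday + 5 = Tuesday.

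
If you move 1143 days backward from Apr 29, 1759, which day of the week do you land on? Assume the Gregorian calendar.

Apr 29, 1759 is a Sunday.
1143 mod 7 = 2, so 1143 days before a Sunday is Sunday − 2 = Friday.

Friday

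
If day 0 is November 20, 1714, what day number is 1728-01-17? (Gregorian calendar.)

Nov 20, 1714 → Nov 20, 1715: 365 days.
Nov 20, 1715 → Nov 20, 1716: 366 days (Feb 29, 1716 is in that span).
Nov 20, 1716 → Nov 20, 1717: 365 days.
Nov 20, 1717 → Nov 20, 1718: 365 days.
Nov 20, 1718 → Nov 20, 1719: 365 days.
Nov 20, 1719 → Nov 20, 1720: 366 days (Feb 29, 1720 is in that span).
Nov 20, 1720 → Nov 20, 1721: 365 days.
Nov 20, 1721 → Nov 20, 1722: 365 days.
Nov 20, 1722 → Nov 20, 1723: 365 days.
Nov 20, 1723 → Nov 20, 1724: 366 days (Feb 29, 1724 is in that span).
Nov 20, 1724 → Nov 20, 1725: 365 days.
Nov 20, 1725 → Nov 20, 1726: 365 days.
Nov 20, 1726 → Nov 20, 1727: 365 days.
Nov 20, 1727 → Dec 20, 1727: 30 days (November has 30).
Dec 20, 1727 → Jan 17, 1728: 28 days.
Total: 4806 days.

4806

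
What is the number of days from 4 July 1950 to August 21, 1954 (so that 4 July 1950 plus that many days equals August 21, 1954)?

1509

Jul 4, 1950 → Jul 4, 1951: 365 days.
Jul 4, 1951 → Jul 4, 1952: 366 days (Feb 29, 1952 is in that span).
Jul 4, 1952 → Jul 4, 1953: 365 days.
Jul 4, 1953 → Jul 4, 1954: 365 days.
Jul 4, 1954 → Aug 4, 1954: 31 days (July has 31).
Aug 4, 1954 → Aug 21, 1954: 17 days.
Total: 1509 days.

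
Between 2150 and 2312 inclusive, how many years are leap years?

39

Multiples of 4 in [2150,2312]: 41.
Of those, multiples of 100: 2 (not leap unless ÷400).
Multiples of 400: 0.
Leap years = 41 − 2 + 0 = 39.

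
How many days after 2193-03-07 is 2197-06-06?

1552

Mar 7, 2193 → Mar 7, 2194: 365 days.
Mar 7, 2194 → Mar 7, 2195: 365 days.
Mar 7, 2195 → Mar 7, 2196: 366 days (Feb 29, 2196 is in that span).
Mar 7, 2196 → Mar 7, 2197: 365 days.
Mar 7, 2197 → Apr 7, 2197: 31 days (March has 31).
Apr 7, 2197 → May 7, 2197: 30 days (April has 30).
May 7, 2197 → Jun 6, 2197: 30 days.
Total: 1552 days.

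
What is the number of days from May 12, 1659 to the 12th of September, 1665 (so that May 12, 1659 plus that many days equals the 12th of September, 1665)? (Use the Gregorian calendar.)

May 12, 1659 → May 12, 1660: 366 days (Feb 29, 1660 is in that span).
May 12, 1660 → May 12, 1661: 365 days.
May 12, 1661 → May 12, 1662: 365 days.
May 12, 1662 → May 12, 1663: 365 days.
May 12, 1663 → May 12, 1664: 366 days (Feb 29, 1664 is in that span).
May 12, 1664 → May 12, 1665: 365 days.
May 12, 1665 → Jun 12, 1665: 31 days (May has 31).
Jun 12, 1665 → Jul 12, 1665: 30 days (June has 30).
Jul 12, 1665 → Aug 12, 1665: 31 days (July has 31).
Aug 12, 1665 → Sep 12, 1665: 31 days.
Total: 2315 days.

2315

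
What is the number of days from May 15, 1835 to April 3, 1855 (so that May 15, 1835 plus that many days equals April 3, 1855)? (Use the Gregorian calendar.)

May 15, 1835 → May 15, 1836: 366 days (Feb 29, 1836 is in that span).
May 15, 1836 → May 15, 1837: 365 days.
May 15, 1837 → May 15, 1838: 365 days.
May 15, 1838 → May 15, 1839: 365 days.
May 15, 1839 → May 15, 1840: 366 days (Feb 29, 1840 is in that span).
May 15, 1840 → May 15, 1841: 365 days.
May 15, 1841 → May 15, 1842: 365 days.
May 15, 1842 → May 15, 1843: 365 days.
May 15, 1843 → May 15, 1844: 366 days (Feb 29, 1844 is in that span).
May 15, 1844 → May 15, 1845: 365 days.
May 15, 1845 → May 15, 1846: 365 days.
May 15, 1846 → May 15, 1847: 365 days.
May 15, 1847 → May 15, 1848: 366 days (Feb 29, 1848 is in that span).
May 15, 1848 → May 15, 1849: 365 days.
May 15, 1849 → May 15, 1850: 365 days.
May 15, 1850 → May 15, 1851: 365 days.
May 15, 1851 → May 15, 1852: 366 days (Feb 29, 1852 is in that span).
May 15, 1852 → May 15, 1853: 365 days.
May 15, 1853 → May 15, 1854: 365 days.
May 15, 1854 → Jun 15, 1854: 31 days (May has 31).
Jun 15, 1854 → Jul 15, 1854: 30 days (June has 30).
Jul 15, 1854 → Aug 15, 1854: 31 days (July has 31).
Aug 15, 1854 → Sep 15, 1854: 31 days (August has 31).
Sep 15, 1854 → Oct 15, 1854: 30 days (September has 30).
Oct 15, 1854 → Nov 15, 1854: 31 days (October has 31).
Nov 15, 1854 → Dec 15, 1854: 30 days (November has 30).
Dec 15, 1854 → Jan 15, 1855: 31 days (December has 31).
Jan 15, 1855 → Feb 15, 1855: 31 days (January has 31).
Feb 15, 1855 → Mar 15, 1855: 28 days (February has 28).
Mar 15, 1855 → Apr 3, 1855: 19 days.
Total: 7263 days.

7263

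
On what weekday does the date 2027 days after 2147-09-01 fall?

Tuesday

Sep 1, 2147 is a Friday.
2027 mod 7 = 4, so 2027 days after a Friday is Friday + 4 = Tuesday.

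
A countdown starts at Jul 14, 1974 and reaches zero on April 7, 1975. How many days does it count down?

267

Jul 14, 1974 → Aug 14, 1974: 31 days (July has 31).
Aug 14, 1974 → Sep 14, 1974: 31 days (August has 31).
Sep 14, 1974 → Oct 14, 1974: 30 days (September has 30).
Oct 14, 1974 → Nov 14, 1974: 31 days (October has 31).
Nov 14, 1974 → Dec 14, 1974: 30 days (November has 30).
Dec 14, 1974 → Jan 14, 1975: 31 days (December has 31).
Jan 14, 1975 → Feb 14, 1975: 31 days (January has 31).
Feb 14, 1975 → Mar 14, 1975: 28 days (February has 28).
Mar 14, 1975 → Apr 7, 1975: 24 days.
Total: 267 days.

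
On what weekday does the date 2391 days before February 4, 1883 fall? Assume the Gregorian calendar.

Wednesday

First find the weekday of Feb 4, 1883. Doomsday rule: the anchor day for the 1800s is Friday. For year 83: 83÷12 = 6 r 11, and 11÷4 = 2, so 6+11+2 = 19.
Friday + 19 ≡ Wednesday — that's 1883's doomsday.
In February the doomsday date is Feb 28 (1883 is not a leap year).
Feb 4 is 24 days before Feb 28; 24 mod 7 = 3, so Wednesday − 3 = Sunday.
2391 mod 7 = 4, so 2391 days before a Sunday is Sunday − 4 = Wednesday.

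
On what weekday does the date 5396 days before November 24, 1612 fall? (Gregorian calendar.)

First find the weekday of Nov 24, 1612. Doomsday rule: the anchor day for the 1600s is Tuesday. For year 12: 12÷12 = 1 r 0, and 0÷4 = 0, so 1+0+0 = 1.
Tuesday + 1 ≡ Wednesday — that's 1612's doomsday.
In November the doomsday date is Nov 7.
Nov 24 is 17 days after Nov 7; 17 mod 7 = 3, so Wednesday + 3 = Saturday.
5396 mod 7 = 6, so 5396 days before a Saturday is Saturday − 6 = Sunday.

Sunday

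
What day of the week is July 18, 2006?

Tuesday

Doomsday rule: the anchor day for the 2000s is Tuesday. For year 06: 6÷12 = 0 r 6, and 6÷4 = 1, so 0+6+1 = 7.
Tuesday + 7 ≡ Tuesday — that's 2006's doomsday.
In July the doomsday date is Jul 11.
Jul 18 is 7 days after Jul 11; 7 mod 7 = 0, so Tuesday + 0 = Tuesday.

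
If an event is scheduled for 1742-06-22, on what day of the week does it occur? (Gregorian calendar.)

Friday

Doomsday rule: the anchor day for the 1700s is Sunday. For year 42: 42÷12 = 3 r 6, and 6÷4 = 1, so 3+6+1 = 10.
Sunday + 10 ≡ Wednesday — that's 1742's doomsday.
In June the doomsday date is Jun 6.
Jun 22 is 16 days after Jun 6; 16 mod 7 = 2, so Wednesday + 2 = Friday.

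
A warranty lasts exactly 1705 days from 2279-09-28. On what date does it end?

+366 (one year; includes Feb 29, 2280) → Sep 28, 2280 (1339 left).
+365 (one year) → Sep 28, 2281 (974 left).
+365 (one year) → Sep 28, 2282 (609 left).
+365 (one year) → Sep 28, 2283 (244 left).
Sep has 30 days: +3 → Oct 1, 2283 (241 left).
Oct has 31 days: +31 → Nov 1, 2283 (210 left).
Nov has 30 days: +30 → Dec 1, 2283 (180 left).
Dec has 31 days: +31 → Jan 1, 2284 (149 left).
Jan has 31 days: +31 → Feb 1, 2284 (118 left).
Feb has 29 days: +29 → Mar 1, 2284 (89 left).
Mar has 31 days: +31 → Apr 1, 2284 (58 left).
Apr has 30 days: +30 → May 1, 2284 (28 left).
+28 → May 29, 2284.

May 29, 2284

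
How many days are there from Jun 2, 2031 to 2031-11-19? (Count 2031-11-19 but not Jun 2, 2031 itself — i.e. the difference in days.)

170

Jun 2, 2031 → Jul 2, 2031: 30 days (June has 30).
Jul 2, 2031 → Aug 2, 2031: 31 days (July has 31).
Aug 2, 2031 → Sep 2, 2031: 31 days (August has 31).
Sep 2, 2031 → Oct 2, 2031: 30 days (September has 30).
Oct 2, 2031 → Nov 2, 2031: 31 days (October has 31).
Nov 2, 2031 → Nov 19, 2031: 17 days.
Total: 170 days.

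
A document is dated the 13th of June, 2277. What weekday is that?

Doomsday rule: the anchor day for the 2200s is Friday. For year 77: 77÷12 = 6 r 5, and 5÷4 = 1, so 6+5+1 = 12.
Friday + 12 ≡ Wednesday — that's 2277's doomsday.
In June the doomsday date is Jun 6.
Jun 13 is 7 days after Jun 6; 7 mod 7 = 0, so Wednesday + 0 = Wednesday.

Wednesday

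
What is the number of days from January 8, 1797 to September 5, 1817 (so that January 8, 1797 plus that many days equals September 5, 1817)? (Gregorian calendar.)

Jan 8, 1797 → Jan 8, 1798: 365 days.
Jan 8, 1798 → Jan 8, 1799: 365 days.
Jan 8, 1799 → Jan 8, 1800: 365 days.
Jan 8, 1800 → Jan 8, 1801: 365 days.
Jan 8, 1801 → Jan 8, 1802: 365 days.
Jan 8, 1802 → Jan 8, 1803: 365 days.
Jan 8, 1803 → Jan 8, 1804: 365 days.
Jan 8, 1804 → Jan 8, 1805: 366 days (Feb 29, 1804 is in that span).
Jan 8, 1805 → Jan 8, 1806: 365 days.
Jan 8, 1806 → Jan 8, 1807: 365 days.
Jan 8, 1807 → Jan 8, 1808: 365 days.
Jan 8, 1808 → Jan 8, 1809: 366 days (Feb 29, 1808 is in that span).
Jan 8, 1809 → Jan 8, 1810: 365 days.
Jan 8, 1810 → Jan 8, 1811: 365 days.
Jan 8, 1811 → Jan 8, 1812: 365 days.
Jan 8, 1812 → Jan 8, 1813: 366 days (Feb 29, 1812 is in that span).
Jan 8, 1813 → Jan 8, 1814: 365 days.
Jan 8, 1814 → Jan 8, 1815: 365 days.
Jan 8, 1815 → Jan 8, 1816: 365 days.
Jan 8, 1816 → Jan 8, 1817: 366 days (Feb 29, 1816 is in that span).
Jan 8, 1817 → Feb 8, 1817: 31 days (January has 31).
Feb 8, 1817 → Mar 8, 1817: 28 days (February has 28).
Mar 8, 1817 → Apr 8, 1817: 31 days (March has 31).
Apr 8, 1817 → May 8, 1817: 30 days (April has 30).
May 8, 1817 → Jun 8, 1817: 31 days (May has 31).
Jun 8, 1817 → Jul 8, 1817: 30 days (June has 30).
Jul 8, 1817 → Aug 8, 1817: 31 days (July has 31).
Aug 8, 1817 → Sep 5, 1817: 28 days.
Total: 7544 days.

7544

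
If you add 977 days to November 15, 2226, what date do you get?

+365 (one year) → Nov 15, 2227 (612 left).
+366 (one year; includes Feb 29, 2228) → Nov 15, 2228 (246 left).
Nov has 30 days: +16 → Dec 1, 2228 (230 left).
Dec has 31 days: +31 → Jan 1, 2229 (199 left).
Jan has 31 days: +31 → Feb 1, 2229 (168 left).
Feb has 28 days: +28 → Mar 1, 2229 (140 left).
Mar has 31 days: +31 → Apr 1, 2229 (109 left).
Apr has 30 days: +30 → May 1, 2229 (79 left).
May has 31 days: +31 → Jun 1, 2229 (48 left).
Jun has 30 days: +30 → Jul 1, 2229 (18 left).
+18 → Jul 19, 2229.

July 19, 2229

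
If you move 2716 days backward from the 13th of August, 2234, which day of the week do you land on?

First find the weekday of Aug 13, 2234. Doomsday rule: the anchor day for the 2200s is Friday. For year 34: 34÷12 = 2 r 10, and 10÷4 = 2, so 2+10+2 = 14.
Friday + 14 ≡ Friday — that's 2234's doomsday.
In August the doomsday date is Aug 8.
Aug 13 is 5 days after Aug 8; 5 mod 7 = 5, so Friday + 5 = Wednesday.
2716 mod 7 = 0, so 2716 days before a Wednesday is Wednesday − 0 = Wednesday.

Wednesday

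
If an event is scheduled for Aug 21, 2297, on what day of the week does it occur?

Saturday

Doomsday rule: the anchor day for the 2200s is Friday. For year 97: 97÷12 = 8 r 1, and 1÷4 = 0, so 8+1+0 = 9.
Friday + 9 ≡ Sunday — that's 2297's doomsday.
In August the doomsday date is Aug 8.
Aug 21 is 13 days after Aug 8; 13 mod 7 = 6, so Sunday + 6 = Saturday.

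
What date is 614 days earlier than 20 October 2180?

February 14, 2179

−366 (one year; includes Feb 29, 2180) → Oct 20, 2179 (248 left).
−20 → Sep 30, 2179 (end of Sep, 30 days; 228 left).
−30 → Aug 31, 2179 (end of Aug, 31 days; 198 left).
−31 → Jul 31, 2179 (end of Jul, 31 days; 167 left).
−31 → Jun 30, 2179 (end of Jun, 30 days; 136 left).
−30 → May 31, 2179 (end of May, 31 days; 106 left).
−31 → Apr 30, 2179 (end of Apr, 30 days; 75 left).
−30 → Mar 31, 2179 (end of Mar, 31 days; 45 left).
−31 → Feb 28, 2179 (end of Feb, 28 days; 14 left).
−14 → Feb 14, 2179.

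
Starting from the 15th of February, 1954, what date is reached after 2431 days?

+365 (one year) → Feb 15, 1955 (2066 left).
+365 (one year) → Feb 15, 1956 (1701 left).
+366 (one year; includes Feb 29, 1956) → Feb 15, 1957 (1335 left).
+365 (one year) → Feb 15, 1958 (970 left).
+365 (one year) → Feb 15, 1959 (605 left).
+365 (one year) → Feb 15, 1960 (240 left).
Feb has 29 days: +15 → Mar 1, 1960 (225 left).
Mar has 31 days: +31 → Apr 1, 1960 (194 left).
Apr has 30 days: +30 → May 1, 1960 (164 left).
May has 31 days: +31 → Jun 1, 1960 (133 left).
Jun has 30 days: +30 → Jul 1, 1960 (103 left).
Jul has 31 days: +31 → Aug 1, 1960 (72 left).
Aug has 31 days: +31 → Sep 1, 1960 (41 left).
Sep has 30 days: +30 → Oct 1, 1960 (11 left).
+11 → Oct 12, 1960.

October 12, 1960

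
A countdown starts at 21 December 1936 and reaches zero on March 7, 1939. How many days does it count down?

Dec 21, 1936 → Dec 21, 1937: 365 days.
Dec 21, 1937 → Dec 21, 1938: 365 days.
Dec 21, 1938 → Jan 21, 1939: 31 days (December has 31).
Jan 21, 1939 → Feb 21, 1939: 31 days (January has 31).
Feb 21, 1939 → Mar 7, 1939: 14 days.
Total: 806 days.

806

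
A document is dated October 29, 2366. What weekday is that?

Doomsday rule: the anchor day for the 2300s is Wednesday. For year 66: 66÷12 = 5 r 6, and 6÷4 = 1, so 5+6+1 = 12.
Wednesday + 12 ≡ Monday — that's 2366's doomsday.
In October the doomsday date is Oct 10.
Oct 29 is 19 days after Oct 10; 19 mod 7 = 5, so Monday + 5 = Saturday.

Saturday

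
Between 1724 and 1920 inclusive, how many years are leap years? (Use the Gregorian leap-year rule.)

48

Multiples of 4 in [1724,1920]: 50.
Of those, multiples of 100: 2 (not leap unless ÷400).
Multiples of 400: 0.
Leap years = 50 − 2 + 0 = 48.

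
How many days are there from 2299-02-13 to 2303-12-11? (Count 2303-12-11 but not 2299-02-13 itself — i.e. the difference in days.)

Feb 13, 2299 → Feb 13, 2300: 365 days.
Feb 13, 2300 → Feb 13, 2301: 365 days.
Feb 13, 2301 → Feb 13, 2302: 365 days.
Feb 13, 2302 → Feb 13, 2303: 365 days.
Feb 13, 2303 → Mar 13, 2303: 28 days (February has 28).
Mar 13, 2303 → Apr 13, 2303: 31 days (March has 31).
Apr 13, 2303 → May 13, 2303: 30 days (April has 30).
May 13, 2303 → Jun 13, 2303: 31 days (May has 31).
Jun 13, 2303 → Jul 13, 2303: 30 days (June has 30).
Jul 13, 2303 → Aug 13, 2303: 31 days (July has 31).
Aug 13, 2303 → Sep 13, 2303: 31 days (August has 31).
Sep 13, 2303 → Oct 13, 2303: 30 days (September has 30).
Oct 13, 2303 → Nov 13, 2303: 31 days (October has 31).
Nov 13, 2303 → Dec 11, 2303: 28 days.
Total: 1761 days.

1761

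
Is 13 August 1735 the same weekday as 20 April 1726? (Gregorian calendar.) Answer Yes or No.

From Apr 20, 1726 to Aug 13, 1735 is 3402 days.
3402 mod 7 = 0, so they are the same weekday.
(Apr 20, 1726 is a Saturday; Aug 13, 1735 is a Saturday.)

Yes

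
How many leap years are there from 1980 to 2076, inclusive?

Multiples of 4 in [1980,2076]: 25.
Of those, multiples of 100: 1 (not leap unless ÷400).
Multiples of 400: 1.
Leap years = 25 − 1 + 1 = 25.

25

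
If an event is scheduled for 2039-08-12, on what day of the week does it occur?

Friday

January 1, 2039 is a Saturday.
Jan 1, 2039 → Feb 1, 2039: 31 days (January has 31).
Feb 1, 2039 → Mar 1, 2039: 28 days (February has 28).
Mar 1, 2039 → Apr 1, 2039: 31 days (March has 31).
Apr 1, 2039 → May 1, 2039: 30 days (April has 30).
May 1, 2039 → Jun 1, 2039: 31 days (May has 31).
Jun 1, 2039 → Jul 1, 2039: 30 days (June has 30).
Jul 1, 2039 → Aug 1, 2039: 31 days (July has 31).
Aug 1, 2039 → Aug 12, 2039: 11 days.
Total: 223 days.
223 mod 7 = 6, so Saturday + 6 = Friday.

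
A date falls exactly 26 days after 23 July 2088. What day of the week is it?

Wednesday

First find the weekday of Jul 23, 2088. Doomsday rule: the anchor day for the 2000s is Tuesday. For year 88: 88÷12 = 7 r 4, and 4÷4 = 1, so 7+4+1 = 12.
Tuesday + 12 ≡ Sunday — that's 2088's doomsday.
In July the doomsday date is Jul 11.
Jul 23 is 12 days after Jul 11; 12 mod 7 = 5, so Sunday + 5 = Friday.
26 mod 7 = 5, so 26 days after a Friday is Friday + 5 = Wednesday.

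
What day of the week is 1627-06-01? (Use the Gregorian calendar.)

Doomsday rule: the anchor day for the 1600s is Tuesday. For year 27: 27÷12 = 2 r 3, and 3÷4 = 0, so 2+3+0 = 5.
Tuesday + 5 ≡ Sunday — that's 1627's doomsday.
In June the doomsday date is Jun 6.
Jun 1 is 5 days before Jun 6; 5 mod 7 = 5, so Sunday − 5 = Tuesday.

Tuesday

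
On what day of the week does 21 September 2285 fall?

Monday

Doomsday rule: the anchor day for the 2200s is Friday. For year 85: 85÷12 = 7 r 1, and 1÷4 = 0, so 7+1+0 = 8.
Friday + 8 ≡ Saturday — that's 2285's doomsday.
In September the doomsday date is Sep 5.
Sep 21 is 16 days after Sep 5; 16 mod 7 = 2, so Saturday + 2 = Monday.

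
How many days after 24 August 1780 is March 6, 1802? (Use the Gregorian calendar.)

Aug 24, 1780 → Aug 24, 1781: 365 days.
Aug 24, 1781 → Aug 24, 1782: 365 days.
Aug 24, 1782 → Aug 24, 1783: 365 days.
Aug 24, 1783 → Aug 24, 1784: 366 days (Feb 29, 1784 is in that span).
Aug 24, 1784 → Aug 24, 1785: 365 days.
Aug 24, 1785 → Aug 24, 1786: 365 days.
Aug 24, 1786 → Aug 24, 1787: 365 days.
Aug 24, 1787 → Aug 24, 1788: 366 days (Feb 29, 1788 is in that span).
Aug 24, 1788 → Aug 24, 1789: 365 days.
Aug 24, 1789 → Aug 24, 1790: 365 days.
Aug 24, 1790 → Aug 24, 1791: 365 days.
Aug 24, 1791 → Aug 24, 1792: 366 days (Feb 29, 1792 is in that span).
Aug 24, 1792 → Aug 24, 1793: 365 days.
Aug 24, 1793 → Aug 24, 1794: 365 days.
Aug 24, 1794 → Aug 24, 1795: 365 days.
Aug 24, 1795 → Aug 24, 1796: 366 days (Feb 29, 1796 is in that span).
Aug 24, 1796 → Aug 24, 1797: 365 days.
Aug 24, 1797 → Aug 24, 1798: 365 days.
Aug 24, 1798 → Aug 24, 1799: 365 days.
Aug 24, 1799 → Aug 24, 1800: 365 days.
Aug 24, 1800 → Aug 24, 1801: 365 days.
Aug 24, 1801 → Sep 24, 1801: 31 days (August has 31).
Sep 24, 1801 → Oct 24, 1801: 30 days (September has 30).
Oct 24, 1801 → Nov 24, 1801: 31 days (October has 31).
Nov 24, 1801 → Dec 24, 1801: 30 days (November has 30).
Dec 24, 1801 → Jan 24, 1802: 31 days (December has 31).
Jan 24, 1802 → Feb 24, 1802: 31 days (January has 31).
Feb 24, 1802 → Mar 6, 1802: 10 days.
Total: 7863 days.

7863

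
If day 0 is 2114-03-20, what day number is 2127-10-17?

4959

Mar 20, 2114 → Mar 20, 2115: 365 days.
Mar 20, 2115 → Mar 20, 2116: 366 days (Feb 29, 2116 is in that span).
Mar 20, 2116 → Mar 20, 2117: 365 days.
Mar 20, 2117 → Mar 20, 2118: 365 days.
Mar 20, 2118 → Mar 20, 2119: 365 days.
Mar 20, 2119 → Mar 20, 2120: 366 days (Feb 29, 2120 is in that span).
Mar 20, 2120 → Mar 20, 2121: 365 days.
Mar 20, 2121 → Mar 20, 2122: 365 days.
Mar 20, 2122 → Mar 20, 2123: 365 days.
Mar 20, 2123 → Mar 20, 2124: 366 days (Feb 29, 2124 is in that span).
Mar 20, 2124 → Mar 20, 2125: 365 days.
Mar 20, 2125 → Mar 20, 2126: 365 days.
Mar 20, 2126 → Mar 20, 2127: 365 days.
Mar 20, 2127 → Apr 20, 2127: 31 days (March has 31).
Apr 20, 2127 → May 20, 2127: 30 days (April has 30).
May 20, 2127 → Jun 20, 2127: 31 days (May has 31).
Jun 20, 2127 → Jul 20, 2127: 30 days (June has 30).
Jul 20, 2127 → Aug 20, 2127: 31 days (July has 31).
Aug 20, 2127 → Sep 20, 2127: 31 days (August has 31).
Sep 20, 2127 → Oct 17, 2127: 27 days.
Total: 4959 days.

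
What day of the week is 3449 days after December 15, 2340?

Friday

Dec 15, 2340 is a Sunday.
3449 mod 7 = 5, so 3449 days after a Sunday is Sunday + 5 = Friday.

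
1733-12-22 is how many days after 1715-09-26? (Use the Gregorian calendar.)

6662

Sep 26, 1715 → Sep 26, 1716: 366 days (Feb 29, 1716 is in that span).
Sep 26, 1716 → Sep 26, 1717: 365 days.
Sep 26, 1717 → Sep 26, 1718: 365 days.
Sep 26, 1718 → Sep 26, 1719: 365 days.
Sep 26, 1719 → Sep 26, 1720: 366 days (Feb 29, 1720 is in that span).
Sep 26, 1720 → Sep 26, 1721: 365 days.
Sep 26, 1721 → Sep 26, 1722: 365 days.
Sep 26, 1722 → Sep 26, 1723: 365 days.
Sep 26, 1723 → Sep 26, 1724: 366 days (Feb 29, 1724 is in that span).
Sep 26, 1724 → Sep 26, 1725: 365 days.
Sep 26, 1725 → Sep 26, 1726: 365 days.
Sep 26, 1726 → Sep 26, 1727: 365 days.
Sep 26, 1727 → Sep 26, 1728: 366 days (Feb 29, 1728 is in that span).
Sep 26, 1728 → Sep 26, 1729: 365 days.
Sep 26, 1729 → Sep 26, 1730: 365 days.
Sep 26, 1730 → Sep 26, 1731: 365 days.
Sep 26, 1731 → Sep 26, 1732: 366 days (Feb 29, 1732 is in that span).
Sep 26, 1732 → Sep 26, 1733: 365 days.
Sep 26, 1733 → Oct 26, 1733: 30 days (September has 30).
Oct 26, 1733 → Nov 26, 1733: 31 days (October has 31).
Nov 26, 1733 → Dec 22, 1733: 26 days.
Total: 6662 days.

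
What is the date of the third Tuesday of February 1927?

February 15, 1927

February 1, 1927 is a Tuesday.
The first Tuesday is therefore February 1 (same day).
The third Tuesday is 1 + 2×7 = February 15.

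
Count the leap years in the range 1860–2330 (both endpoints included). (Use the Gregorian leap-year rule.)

Multiples of 4 in [1860,2330]: 118.
Of those, multiples of 100: 5 (not leap unless ÷400).
Multiples of 400: 1.
Leap years = 118 − 5 + 1 = 114.

114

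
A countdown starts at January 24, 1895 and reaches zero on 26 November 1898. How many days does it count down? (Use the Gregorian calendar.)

1402

Jan 24, 1895 → Jan 24, 1896: 365 days.
Jan 24, 1896 → Jan 24, 1897: 366 days (Feb 29, 1896 is in that span).
Jan 24, 1897 → Jan 24, 1898: 365 days.
Jan 24, 1898 → Feb 24, 1898: 31 days (January has 31).
Feb 24, 1898 → Mar 24, 1898: 28 days (February has 28).
Mar 24, 1898 → Apr 24, 1898: 31 days (March has 31).
Apr 24, 1898 → May 24, 1898: 30 days (April has 30).
May 24, 1898 → Jun 24, 1898: 31 days (May has 31).
Jun 24, 1898 → Jul 24, 1898: 30 days (June has 30).
Jul 24, 1898 → Aug 24, 1898: 31 days (July has 31).
Aug 24, 1898 → Sep 24, 1898: 31 days (August has 31).
Sep 24, 1898 → Oct 24, 1898: 30 days (September has 30).
Oct 24, 1898 → Nov 24, 1898: 31 days (October has 31).
Nov 24, 1898 → Nov 26, 1898: 2 days.
Total: 1402 days.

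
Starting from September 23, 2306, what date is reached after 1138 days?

+365 (one year) → Sep 23, 2307 (773 left).
+366 (one year; includes Feb 29, 2308) → Sep 23, 2308 (407 left).
+365 (one year) → Sep 23, 2309 (42 left).
Sep has 30 days: +8 → Oct 1, 2309 (34 left).
Oct has 31 days: +31 → Nov 1, 2309 (3 left).
+3 → Nov 4, 2309.

November 4, 2309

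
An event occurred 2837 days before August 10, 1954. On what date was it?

−365 (one year) → Aug 10, 1953 (2472 left).
−365 (one year) → Aug 10, 1952 (2107 left).
−366 (one year; includes Feb 29, 1952) → Aug 10, 1951 (1741 left).
−365 (one year) → Aug 10, 1950 (1376 left).
−365 (one year) → Aug 10, 1949 (1011 left).
−365 (one year) → Aug 10, 1948 (646 left).
−366 (one year; includes Feb 29, 1948) → Aug 10, 1947 (280 left).
−10 → Jul 31, 1947 (end of Jul, 31 days; 270 left).
−31 → Jun 30, 1947 (end of Jun, 30 days; 239 left).
−30 → May 31, 1947 (end of May, 31 days; 209 left).
−31 → Apr 30, 1947 (end of Apr, 30 days; 178 left).
−30 → Mar 31, 1947 (end of Mar, 31 days; 148 left).
−31 → Feb 28, 1947 (end of Feb, 28 days; 117 left).
−28 → Jan 31, 1947 (end of Jan, 31 days; 89 left).
−31 → Dec 31, 1946 (end of Dec, 31 days; 58 left).
−31 → Nov 30, 1946 (end of Nov, 30 days; 27 left).
−27 → Nov 3, 1946.

November 3, 1946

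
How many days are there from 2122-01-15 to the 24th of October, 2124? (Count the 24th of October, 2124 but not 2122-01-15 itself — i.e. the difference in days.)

1013

Jan 15, 2122 → Jan 15, 2123: 365 days.
Jan 15, 2123 → Jan 15, 2124: 365 days.
Jan 15, 2124 → Feb 15, 2124: 31 days (January has 31).
Feb 15, 2124 → Mar 15, 2124: 29 days (February has 29).
Mar 15, 2124 → Apr 15, 2124: 31 days (March has 31).
Apr 15, 2124 → May 15, 2124: 30 days (April has 30).
May 15, 2124 → Jun 15, 2124: 31 days (May has 31).
Jun 15, 2124 → Jul 15, 2124: 30 days (June has 30).
Jul 15, 2124 → Aug 15, 2124: 31 days (July has 31).
Aug 15, 2124 → Sep 15, 2124: 31 days (August has 31).
Sep 15, 2124 → Oct 15, 2124: 30 days (September has 30).
Oct 15, 2124 → Oct 24, 2124: 9 days.
Total: 1013 days.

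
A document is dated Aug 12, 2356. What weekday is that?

Sunday

Doomsday rule: the anchor day for the 2300s is Wednesday. For year 56: 56÷12 = 4 r 8, and 8÷4 = 2, so 4+8+2 = 14.
Wednesday + 14 ≡ Wednesday — that's 2356's doomsday.
In August the doomsday date is Aug 8.
Aug 12 is 4 days after Aug 8; 4 mod 7 = 4, so Wednesday + 4 = Sunday.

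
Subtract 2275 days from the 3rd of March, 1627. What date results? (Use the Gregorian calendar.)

−365 (one year) → Mar 3, 1626 (1910 left).
−365 (one year) → Mar 3, 1625 (1545 left).
−365 (one year) → Mar 3, 1624 (1180 left).
−366 (one year; includes Feb 29, 1624) → Mar 3, 1623 (814 left).
−365 (one year) → Mar 3, 1622 (449 left).
−365 (one year) → Mar 3, 1621 (84 left).
−3 → Feb 28, 1621 (end of Feb, 28 days; 81 left).
−28 → Jan 31, 1621 (end of Jan, 31 days; 53 left).
−31 → Dec 31, 1620 (end of Dec, 31 days; 22 left).
−22 → Dec 9, 1620.

December 9, 1620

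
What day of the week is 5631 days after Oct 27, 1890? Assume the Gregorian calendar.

Thursday

First find the weekday of Oct 27, 1890. Doomsday rule: the anchor day for the 1800s is Friday. For year 90: 90÷12 = 7 r 6, and 6÷4 = 1, so 7+6+1 = 14.
Friday + 14 ≡ Friday — that's 1890's doomsday.
In October the doomsday date is Oct 10.
Oct 27 is 17 days after Oct 10; 17 mod 7 = 3, so Friday + 3 = Monday.
5631 mod 7 = 3, so 5631 days after a Monday is Monday + 3 = Thursday.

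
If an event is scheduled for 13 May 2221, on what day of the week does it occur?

Sunday

Doomsday rule: the anchor day for the 2200s is Friday. For year 21: 21÷12 = 1 r 9, and 9÷4 = 2, so 1+9+2 = 12.
Friday + 12 ≡ Wednesday — that's 2221's doomsday.
In May the doomsday date is May 9.
May 13 is 4 days after May 9; 4 mod 7 = 4, so Wednesday + 4 = Sunday.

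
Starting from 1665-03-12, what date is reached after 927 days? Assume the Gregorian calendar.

September 25, 1667

+365 (one year) → Mar 12, 1666 (562 left).
+365 (one year) → Mar 12, 1667 (197 left).
Mar has 31 days: +20 → Apr 1, 1667 (177 left).
Apr has 30 days: +30 → May 1, 1667 (147 left).
May has 31 days: +31 → Jun 1, 1667 (116 left).
Jun has 30 days: +30 → Jul 1, 1667 (86 left).
Jul has 31 days: +31 → Aug 1, 1667 (55 left).
Aug has 31 days: +31 → Sep 1, 1667 (24 left).
+24 → Sep 25, 1667.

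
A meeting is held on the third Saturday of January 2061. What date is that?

January 15, 2061

January 1, 2061 is a Saturday.
The first Saturday is therefore January 1 (same day).
The third Saturday is 1 + 2×7 = January 15.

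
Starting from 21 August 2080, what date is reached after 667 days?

June 19, 2082

+365 (one year) → Aug 21, 2081 (302 left).
Aug has 31 days: +11 → Sep 1, 2081 (291 left).
Sep has 30 days: +30 → Oct 1, 2081 (261 left).
Oct has 31 days: +31 → Nov 1, 2081 (230 left).
Nov has 30 days: +30 → Dec 1, 2081 (200 left).
Dec has 31 days: +31 → Jan 1, 2082 (169 left).
Jan has 31 days: +31 → Feb 1, 2082 (138 left).
Feb has 28 days: +28 → Mar 1, 2082 (110 left).
Mar has 31 days: +31 → Apr 1, 2082 (79 left).
Apr has 30 days: +30 → May 1, 2082 (49 left).
May has 31 days: +31 → Jun 1, 2082 (18 left).
+18 → Jun 19, 2082.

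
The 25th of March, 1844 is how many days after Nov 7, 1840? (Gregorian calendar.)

Nov 7, 1840 → Nov 7, 1841: 365 days.
Nov 7, 1841 → Nov 7, 1842: 365 days.
Nov 7, 1842 → Nov 7, 1843: 365 days.
Nov 7, 1843 → Dec 7, 1843: 30 days (November has 30).
Dec 7, 1843 → Jan 7, 1844: 31 days (December has 31).
Jan 7, 1844 → Feb 7, 1844: 31 days (January has 31).
Feb 7, 1844 → Mar 7, 1844: 29 days (February has 29).
Mar 7, 1844 → Mar 25, 1844: 18 days.
Total: 1234 days.

1234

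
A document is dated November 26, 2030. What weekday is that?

Tuesday

January 1, 2030 is a Tuesday.
Jan 1, 2030 → Feb 1, 2030: 31 days (January has 31).
Feb 1, 2030 → Mar 1, 2030: 28 days (February has 28).
Mar 1, 2030 → Apr 1, 2030: 31 days (March has 31).
Apr 1, 2030 → May 1, 2030: 30 days (April has 30).
May 1, 2030 → Jun 1, 2030: 31 days (May has 31).
Jun 1, 2030 → Jul 1, 2030: 30 days (June has 30).
Jul 1, 2030 → Aug 1, 2030: 31 days (July has 31).
Aug 1, 2030 → Sep 1, 2030: 31 days (August has 31).
Sep 1, 2030 → Oct 1, 2030: 30 days (September has 30).
Oct 1, 2030 → Nov 1, 2030: 31 days (October has 31).
Nov 1, 2030 → Nov 26, 2030: 25 days.
Total: 329 days.
329 mod 7 = 0, so Tuesday + 0 = Tuesday.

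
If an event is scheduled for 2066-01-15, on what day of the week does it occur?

January 1, 2066 is a Friday.
Jan 1, 2066 → Jan 15, 2066: 14 days.
Total: 14 days.
14 mod 7 = 0, so Friday + 0 = Friday.

Friday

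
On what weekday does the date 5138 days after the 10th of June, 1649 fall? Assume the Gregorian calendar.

Thursday

First find the weekday of Jun 10, 1649. Doomsday rule: the anchor day for the 1600s is Tuesday. For year 49: 49÷12 = 4 r 1, and 1÷4 = 0, so 4+1+0 = 5.
Tuesday + 5 ≡ Sunday — that's 1649's doomsday.
In June the doomsday date is Jun 6.
Jun 10 is 4 days after Jun 6; 4 mod 7 = 4, so Sunday + 4 = Thursday.
5138 mod 7 = 0, so 5138 days after a Thursday is Thursday + 0 = Thursday.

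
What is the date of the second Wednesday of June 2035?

June 1, 2035 is a Friday.
The first Wednesday is therefore June 6 (5 days later).
The second Wednesday is 6 + 1×7 = June 13.

June 13, 2035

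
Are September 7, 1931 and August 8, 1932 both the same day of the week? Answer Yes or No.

Yes

From Sep 7, 1931 to Aug 8, 1932 is 336 days.
336 mod 7 = 0, so they are the same weekday.
(Sep 7, 1931 is a Monday; Aug 8, 1932 is a Monday.)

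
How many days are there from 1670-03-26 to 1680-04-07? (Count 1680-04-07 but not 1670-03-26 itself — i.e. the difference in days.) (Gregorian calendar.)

Mar 26, 1670 → Mar 26, 1671: 365 days.
Mar 26, 1671 → Mar 26, 1672: 366 days (Feb 29, 1672 is in that span).
Mar 26, 1672 → Mar 26, 1673: 365 days.
Mar 26, 1673 → Mar 26, 1674: 365 days.
Mar 26, 1674 → Mar 26, 1675: 365 days.
Mar 26, 1675 → Mar 26, 1676: 366 days (Feb 29, 1676 is in that span).
Mar 26, 1676 → Mar 26, 1677: 365 days.
Mar 26, 1677 → Mar 26, 1678: 365 days.
Mar 26, 1678 → Mar 26, 1679: 365 days.
Mar 26, 1679 → Apr 26, 1679: 31 days (March has 31).
Apr 26, 1679 → May 26, 1679: 30 days (April has 30).
May 26, 1679 → Jun 26, 1679: 31 days (May has 31).
Jun 26, 1679 → Jul 26, 1679: 30 days (June has 30).
Jul 26, 1679 → Aug 26, 1679: 31 days (July has 31).
Aug 26, 1679 → Sep 26, 1679: 31 days (August has 31).
Sep 26, 1679 → Oct 26, 1679: 30 days (September has 30).
Oct 26, 1679 → Nov 26, 1679: 31 days (October has 31).
Nov 26, 1679 → Dec 26, 1679: 30 days (November has 30).
Dec 26, 1679 → Jan 26, 1680: 31 days (December has 31).
Jan 26, 1680 → Feb 26, 1680: 31 days (January has 31).
Feb 26, 1680 → Mar 26, 1680: 29 days (February has 29).
Mar 26, 1680 → Apr 7, 1680: 12 days.
Total: 3665 days.

3665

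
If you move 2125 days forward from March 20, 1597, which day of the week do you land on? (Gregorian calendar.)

Monday

First find the weekday of Mar 20, 1597. Doomsday rule: the anchor day for the 1500s is Wednesday. For year 97: 97÷12 = 8 r 1, and 1÷4 = 0, so 8+1+0 = 9.
Wednesday + 9 ≡ Friday — that's 1597's doomsday.
In March the doomsday date is Mar 14.
Mar 20 is 6 days after Mar 14; 6 mod 7 = 6, so Friday + 6 = Thursday.
2125 mod 7 = 4, so 2125 days after a Thursday is Thursday + 4 = Monday.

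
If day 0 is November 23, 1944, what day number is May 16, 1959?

5287

Nov 23, 1944 → Nov 23, 1945: 365 days.
Nov 23, 1945 → Nov 23, 1946: 365 days.
Nov 23, 1946 → Nov 23, 1947: 365 days.
Nov 23, 1947 → Nov 23, 1948: 366 days (Feb 29, 1948 is in that span).
Nov 23, 1948 → Nov 23, 1949: 365 days.
Nov 23, 1949 → Nov 23, 1950: 365 days.
Nov 23, 1950 → Nov 23, 1951: 365 days.
Nov 23, 1951 → Nov 23, 1952: 366 days (Feb 29, 1952 is in that span).
Nov 23, 1952 → Nov 23, 1953: 365 days.
Nov 23, 1953 → Nov 23, 1954: 365 days.
Nov 23, 1954 → Nov 23, 1955: 365 days.
Nov 23, 1955 → Nov 23, 1956: 366 days (Feb 29, 1956 is in that span).
Nov 23, 1956 → Nov 23, 1957: 365 days.
Nov 23, 1957 → Nov 23, 1958: 365 days.
Nov 23, 1958 → Dec 23, 1958: 30 days (November has 30).
Dec 23, 1958 → Jan 23, 1959: 31 days (December has 31).
Jan 23, 1959 → Feb 23, 1959: 31 days (January has 31).
Feb 23, 1959 → Mar 23, 1959: 28 days (February has 28).
Mar 23, 1959 → Apr 23, 1959: 31 days (March has 31).
Apr 23, 1959 → May 16, 1959: 23 days.
Total: 5287 days.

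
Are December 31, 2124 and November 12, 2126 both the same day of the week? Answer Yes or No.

From Dec 31, 2124 to Nov 12, 2126 is 681 days.
681 mod 7 = 2, so they are different weekdays.
(Dec 31, 2124 is a Sunday; Nov 12, 2126 is a Tuesday.)

No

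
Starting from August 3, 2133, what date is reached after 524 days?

+365 (one year) → Aug 3, 2134 (159 left).
Aug has 31 days: +29 → Sep 1, 2134 (130 left).
Sep has 30 days: +30 → Oct 1, 2134 (100 left).
Oct has 31 days: +31 → Nov 1, 2134 (69 left).
Nov has 30 days: +30 → Dec 1, 2134 (39 left).
Dec has 31 days: +31 → Jan 1, 2135 (8 left).
+8 → Jan 9, 2135.

January 9, 2135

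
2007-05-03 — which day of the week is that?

Thursday

Doomsday rule: the anchor day for the 2000s is Tuesday. For year 07: 7÷12 = 0 r 7, and 7÷4 = 1, so 0+7+1 = 8.
Tuesday + 8 ≡ Wednesday — that's 2007's doomsday.
In May the doomsday date is May 9.
May 3 is 6 days before May 9; 6 mod 7 = 6, so Wednesday − 6 = Thursday.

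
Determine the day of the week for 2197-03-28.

Tuesday

Doomsday rule: the anchor day for the 2100s is Sunday. For year 97: 97÷12 = 8 r 1, and 1÷4 = 0, so 8+1+0 = 9.
Sunday + 9 ≡ Tuesday — that's 2197's doomsday.
In March the doomsday date is Mar 14.
Mar 28 is 14 days after Mar 14; 14 mod 7 = 0, so Tuesday + 0 = Tuesday.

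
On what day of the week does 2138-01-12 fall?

Doomsday rule: the anchor day for the 2100s is Sunday. For year 38: 38÷12 = 3 r 2, and 2÷4 = 0, so 3+2+0 = 5.
Sunday + 5 ≡ Friday — that's 2138's doomsday.
In January the doomsday date is Jan 3 (2138 is not a leap year).
Jan 12 is 9 days after Jan 3; 9 mod 7 = 2, so Friday + 2 = Sunday.

Sunday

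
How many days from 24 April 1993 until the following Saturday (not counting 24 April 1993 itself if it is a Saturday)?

7

Apr 24, 1993 is a Saturday.
From Saturday to the next Saturday is 7 days.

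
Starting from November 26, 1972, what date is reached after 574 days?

June 23, 1974

+365 (one year) → Nov 26, 1973 (209 left).
Nov has 30 days: +5 → Dec 1, 1973 (204 left).
Dec has 31 days: +31 → Jan 1, 1974 (173 left).
Jan has 31 days: +31 → Feb 1, 1974 (142 left).
Feb has 28 days: +28 → Mar 1, 1974 (114 left).
Mar has 31 days: +31 → Apr 1, 1974 (83 left).
Apr has 30 days: +30 → May 1, 1974 (53 left).
May has 31 days: +31 → Jun 1, 1974 (22 left).
+22 → Jun 23, 1974.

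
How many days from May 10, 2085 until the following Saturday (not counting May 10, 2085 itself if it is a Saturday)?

May 10, 2085 is a Thursday.
From Thursday to the next Saturday is 2 days.

2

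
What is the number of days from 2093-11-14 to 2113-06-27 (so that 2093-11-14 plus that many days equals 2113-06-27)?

Nov 14, 2093 → Nov 14, 2094: 365 days.
Nov 14, 2094 → Nov 14, 2095: 365 days.
Nov 14, 2095 → Nov 14, 2096: 366 days (Feb 29, 2096 is in that span).
Nov 14, 2096 → Nov 14, 2097: 365 days.
Nov 14, 2097 → Nov 14, 2098: 365 days.
Nov 14, 2098 → Nov 14, 2099: 365 days.
Nov 14, 2099 → Nov 14, 2100: 365 days.
Nov 14, 2100 → Nov 14, 2101: 365 days.
Nov 14, 2101 → Nov 14, 2102: 365 days.
Nov 14, 2102 → Nov 14, 2103: 365 days.
Nov 14, 2103 → Nov 14, 2104: 366 days (Feb 29, 2104 is in that span).
Nov 14, 2104 → Nov 14, 2105: 365 days.
Nov 14, 2105 → Nov 14, 2106: 365 days.
Nov 14, 2106 → Nov 14, 2107: 365 days.
Nov 14, 2107 → Nov 14, 2108: 366 days (Feb 29, 2108 is in that span).
Nov 14, 2108 → Nov 14, 2109: 365 days.
Nov 14, 2109 → Nov 14, 2110: 365 days.
Nov 14, 2110 → Nov 14, 2111: 365 days.
Nov 14, 2111 → Nov 14, 2112: 366 days (Feb 29, 2112 is in that span).
Nov 14, 2112 → Dec 14, 2112: 30 days (November has 30).
Dec 14, 2112 → Jan 14, 2113: 31 days (December has 31).
Jan 14, 2113 → Feb 14, 2113: 31 days (January has 31).
Feb 14, 2113 → Mar 14, 2113: 28 days (February has 28).
Mar 14, 2113 → Apr 14, 2113: 31 days (March has 31).
Apr 14, 2113 → May 14, 2113: 30 days (April has 30).
May 14, 2113 → Jun 14, 2113: 31 days (May has 31).
Jun 14, 2113 → Jun 27, 2113: 13 days.
Total: 7164 days.

7164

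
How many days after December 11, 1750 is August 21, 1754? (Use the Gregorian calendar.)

1349

Dec 11, 1750 → Dec 11, 1751: 365 days.
Dec 11, 1751 → Dec 11, 1752: 366 days (Feb 29, 1752 is in that span).
Dec 11, 1752 → Dec 11, 1753: 365 days.
Dec 11, 1753 → Jan 11, 1754: 31 days (December has 31).
Jan 11, 1754 → Feb 11, 1754: 31 days (January has 31).
Feb 11, 1754 → Mar 11, 1754: 28 days (February has 28).
Mar 11, 1754 → Apr 11, 1754: 31 days (March has 31).
Apr 11, 1754 → May 11, 1754: 30 days (April has 30).
May 11, 1754 → Jun 11, 1754: 31 days (May has 31).
Jun 11, 1754 → Jul 11, 1754: 30 days (June has 30).
Jul 11, 1754 → Aug 11, 1754: 31 days (July has 31).
Aug 11, 1754 → Aug 21, 1754: 10 days.
Total: 1349 days.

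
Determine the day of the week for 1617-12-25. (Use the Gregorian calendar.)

Monday

Doomsday rule: the anchor day for the 1600s is Tuesday. For year 17: 17÷12 = 1 r 5, and 5÷4 = 1, so 1+5+1 = 7.
Tuesday + 7 ≡ Tuesday — that's 1617's doomsday.
In December the doomsday date is Dec 12.
Dec 25 is 13 days after Dec 12; 13 mod 7 = 6, so Tuesday + 6 = Monday.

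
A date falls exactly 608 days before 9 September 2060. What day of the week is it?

Friday

Sep 9, 2060 is a Thursday.
608 mod 7 = 6, so 608 days before a Thursday is Thursday − 6 = Friday.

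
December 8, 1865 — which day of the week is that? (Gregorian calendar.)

Doomsday rule: the anchor day for the 1800s is Friday. For year 65: 65÷12 = 5 r 5, and 5÷4 = 1, so 5+5+1 = 11.
Friday + 11 ≡ Tuesday — that's 1865's doomsday.
In December the doomsday date is Dec 12.
Dec 8 is 4 days before Dec 12; 4 mod 7 = 4, so Tuesday − 4 = Friday.

Friday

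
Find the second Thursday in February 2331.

February 12, 2331

February 1, 2331 is a Sunday.
The first Thursday is therefore February 5 (4 days later).
The second Thursday is 5 + 1×7 = February 12.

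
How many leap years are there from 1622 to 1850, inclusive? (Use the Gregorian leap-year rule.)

55

Multiples of 4 in [1622,1850]: 57.
Of those, multiples of 100: 2 (not leap unless ÷400).
Multiples of 400: 0.
Leap years = 57 − 2 + 0 = 55.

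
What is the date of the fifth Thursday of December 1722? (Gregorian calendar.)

December 1, 1722 is a Tuesday.
The first Thursday is therefore December 3 (2 days later).
The fifth Thursday is 3 + 4×7 = December 31.

December 31, 1722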